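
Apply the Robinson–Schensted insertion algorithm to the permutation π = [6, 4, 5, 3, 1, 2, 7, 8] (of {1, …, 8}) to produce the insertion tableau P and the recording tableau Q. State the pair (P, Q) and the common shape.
P = [1, 2, 7, 8] / [3, 5] / [4] / [6];  Q = [1, 3, 7, 8] / [2, 6] / [4] / [5];  common shape = (4, 2, 1, 1)

Row-insert the values π_1, π_2, … into P one at a time, bumping the leftmost entry strictly greater than the inserted value down to the next row. The recording tableau Q records, in position (i, j), the step at which that cell was added to P.
  Insert 6 (step 1): P = [6];  Q = [1]
  Insert 4 (step 2): P = [4] / [6];  Q = [1] / [2]
  Insert 5 (step 3): P = [4, 5] / [6];  Q = [1, 3] / [2]
  Insert 3 (step 4): P = [3, 5] / [4] / [6];  Q = [1, 3] / [2] / [4]
  Insert 1 (step 5): P = [1, 5] / [3] / [4] / [6];  Q = [1, 3] / [2] / [4] / [5]
  Insert 2 (step 6): P = [1, 2] / [3, 5] / [4] / [6];  Q = [1, 3] / [2, 6] / [4] / [5]
  Insert 7 (step 7): P = [1, 2, 7] / [3, 5] / [4] / [6];  Q = [1, 3, 7] / [2, 6] / [4] / [5]
  Insert 8 (step 8): P = [1, 2, 7, 8] / [3, 5] / [4] / [6];  Q = [1, 3, 7, 8] / [2, 6] / [4] / [5]
Final shape: (4, 2, 1, 1).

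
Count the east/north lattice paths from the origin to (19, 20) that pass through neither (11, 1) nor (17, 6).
Number of paths = 68885175150

Inclusion–exclusion. Total paths: C(39, 19) = 68923264410. Through P₁: C(12, 11)·C(27, 8) = 26640900. Through P₂: C(23, 17)·C(16, 2) = 12113640. Since P₁ is strictly southwest of P₂, a monotone path through both must visit P₁ then P₂; paths through both = C(12, 11)·C(11, 6)·C(16, 2) = 665280. Avoid both = 68923264410 − 26640900 − 12113640 + 665280 = 68885175150.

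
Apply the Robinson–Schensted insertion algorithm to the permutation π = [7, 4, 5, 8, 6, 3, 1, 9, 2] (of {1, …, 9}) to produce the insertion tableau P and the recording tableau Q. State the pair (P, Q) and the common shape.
P = [1, 2, 6, 9] / [3, 5] / [4, 8] / [7];  Q = [1, 3, 4, 8] / [2, 5] / [6, 9] / [7];  common shape = (4, 2, 2, 1)

Row-insert the values π_1, π_2, … into P one at a time, bumping the leftmost entry strictly greater than the inserted value down to the next row. The recording tableau Q records, in position (i, j), the step at which that cell was added to P.
  Insert 7 (step 1): P = [7];  Q = [1]
  Insert 4 (step 2): P = [4] / [7];  Q = [1] / [2]
  Insert 5 (step 3): P = [4, 5] / [7];  Q = [1, 3] / [2]
  Insert 8 (step 4): P = [4, 5, 8] / [7];  Q = [1, 3, 4] / [2]
  Insert 6 (step 5): P = [4, 5, 6] / [7, 8];  Q = [1, 3, 4] / [2, 5]
  Insert 3 (step 6): P = [3, 5, 6] / [4, 8] / [7];  Q = [1, 3, 4] / [2, 5] / [6]
  Insert 1 (step 7): P = [1, 5, 6] / [3, 8] / [4] / [7];  Q = [1, 3, 4] / [2, 5] / [6] / [7]
  Insert 9 (step 8): P = [1, 5, 6, 9] / [3, 8] / [4] / [7];  Q = [1, 3, 4, 8] / [2, 5] / [6] / [7]
  Insert 2 (step 9): P = [1, 2, 6, 9] / [3, 5] / [4, 8] / [7];  Q = [1, 3, 4, 8] / [2, 5] / [6, 9] / [7]
Final shape: (4, 2, 2, 1).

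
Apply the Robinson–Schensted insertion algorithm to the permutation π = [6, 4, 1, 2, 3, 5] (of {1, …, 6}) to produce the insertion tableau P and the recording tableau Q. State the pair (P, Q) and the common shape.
P = [1, 2, 3, 5] / [4] / [6];  Q = [1, 4, 5, 6] / [2] / [3];  common shape = (4, 1, 1)

Row-insert the values π_1, π_2, … into P one at a time, bumping the leftmost entry strictly greater than the inserted value down to the next row. The recording tableau Q records, in position (i, j), the step at which that cell was added to P.
  Insert 6 (step 1): P = [6];  Q = [1]
  Insert 4 (step 2): P = [4] / [6];  Q = [1] / [2]
  Insert 1 (step 3): P = [1] / [4] / [6];  Q = [1] / [2] / [3]
  Insert 2 (step 4): P = [1, 2] / [4] / [6];  Q = [1, 4] / [2] / [3]
  Insert 3 (step 5): P = [1, 2, 3] / [4] / [6];  Q = [1, 4, 5] / [2] / [3]
  Insert 5 (step 6): P = [1, 2, 3, 5] / [4] / [6];  Q = [1, 4, 5, 6] / [2] / [3]
Final shape: (4, 1, 1).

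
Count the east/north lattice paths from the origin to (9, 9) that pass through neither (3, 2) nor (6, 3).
Number of paths = 27764

Inclusion–exclusion. Total paths: C(18, 9) = 48620. Through P₁: C(5, 3)·C(13, 6) = 17160. Through P₂: C(9, 6)·C(9, 3) = 7056. Since P₁ is strictly southwest of P₂, a monotone path through both must visit P₁ then P₂; paths through both = C(5, 3)·C(4, 3)·C(9, 3) = 3360. Avoid both = 48620 − 17160 − 7056 + 3360 = 27764.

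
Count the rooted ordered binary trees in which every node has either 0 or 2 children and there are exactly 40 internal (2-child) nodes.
C_40 = 2622127042276492108820

These full binary trees are counted by the Catalan number C_n = (1/(n + 1)) · C(2n, n). For n = 40: C_40 = (1/41) · C(80, 40) = 107507208733336176461620/41 = 2622127042276492108820.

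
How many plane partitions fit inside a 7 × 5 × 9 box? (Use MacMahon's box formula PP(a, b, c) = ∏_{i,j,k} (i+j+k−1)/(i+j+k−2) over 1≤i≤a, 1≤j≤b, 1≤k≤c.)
PP(7, 5, 9) = 2424984388825856

Evaluate the triple product over i = 1..7, j = 1..5, k = 1..9. The factors are (2/1) · (3/2) · (4/3) · (5/4) · (6/5) · (7/6) · (8/7) · (9/8) · … (315 factors total). The numerators and denominators telescope so the product is an integer; carrying out the multiplication exactly gives PP(7, 5, 9) = 2424984388825856.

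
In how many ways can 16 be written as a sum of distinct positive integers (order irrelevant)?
q(16) = 32

List partitions of 16 into distinct parts: 16, 15+1, 14+2, 13+3, 13+2+1, 12+4, 12+3+1, 11+5, 11+4+1, 11+3+2, 10+6, 10+5+1, 10+4+2, 10+3+2+1, 9+7, 9+6+1, 9+5+2, 9+4+3, 9+4+2+1, 8+7+1, 8+6+2, 8+5+3, 8+5+2+1, 8+4+3+1, 7+6+3, 7+6+2+1, 7+5+4, 7+5+3+1, 7+4+3+2, 6+5+4+1, … (32 total). There are q(16) = 32. (Euler: this equals the number of odd-part partitions of 16.)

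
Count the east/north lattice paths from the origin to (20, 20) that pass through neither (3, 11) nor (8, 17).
Number of paths = 136293592435

Inclusion–exclusion. Total paths: C(40, 20) = 137846528820. Through P₁: C(14, 3)·C(26, 17) = 1137336200. Through P₂: C(25, 8)·C(15, 12) = 492116625. Since P₁ is strictly southwest of P₂, a monotone path through both must visit P₁ then P₂; paths through both = C(14, 3)·C(11, 5)·C(15, 12) = 76516440. Avoid both = 137846528820 − 1137336200 − 492116625 + 76516440 = 136293592435.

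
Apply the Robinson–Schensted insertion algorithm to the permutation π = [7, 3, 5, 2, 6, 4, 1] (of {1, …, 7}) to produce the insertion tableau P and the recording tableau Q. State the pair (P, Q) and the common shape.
P = [1, 4, 6] / [2, 5] / [3] / [7];  Q = [1, 3, 5] / [2, 6] / [4] / [7];  common shape = (3, 2, 1, 1)

Row-insert the values π_1, π_2, … into P one at a time, bumping the leftmost entry strictly greater than the inserted value down to the next row. The recording tableau Q records, in position (i, j), the step at which that cell was added to P.
  Insert 7 (step 1): P = [7];  Q = [1]
  Insert 3 (step 2): P = [3] / [7];  Q = [1] / [2]
  Insert 5 (step 3): P = [3, 5] / [7];  Q = [1, 3] / [2]
  Insert 2 (step 4): P = [2, 5] / [3] / [7];  Q = [1, 3] / [2] / [4]
  Insert 6 (step 5): P = [2, 5, 6] / [3] / [7];  Q = [1, 3, 5] / [2] / [4]
  Insert 4 (step 6): P = [2, 4, 6] / [3, 5] / [7];  Q = [1, 3, 5] / [2, 6] / [4]
  Insert 1 (step 7): P = [1, 4, 6] / [2, 5] / [3] / [7];  Q = [1, 3, 5] / [2, 6] / [4] / [7]
Final shape: (3, 2, 1, 1).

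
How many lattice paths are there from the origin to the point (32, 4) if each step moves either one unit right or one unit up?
Number of paths = 58905

A monotone lattice path from (0, 0) to (32, 4) consists of 32 east steps and 4 north steps in some order, so it is determined by which 32 of the 36 steps are east. The count is C(36, 32) = 58905.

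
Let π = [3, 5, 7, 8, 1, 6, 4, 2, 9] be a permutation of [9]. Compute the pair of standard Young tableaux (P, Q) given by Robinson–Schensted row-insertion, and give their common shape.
P = [1, 2, 6, 8, 9] / [3, 4] / [5] / [7];  Q = [1, 2, 3, 4, 9] / [5, 6] / [7] / [8];  common shape = (5, 2, 1, 1)

Row-insert the values π_1, π_2, … into P one at a time, bumping the leftmost entry strictly greater than the inserted value down to the next row. The recording tableau Q records, in position (i, j), the step at which that cell was added to P.
  Insert 3 (step 1): P = [3];  Q = [1]
  Insert 5 (step 2): P = [3, 5];  Q = [1, 2]
  Insert 7 (step 3): P = [3, 5, 7];  Q = [1, 2, 3]
  Insert 8 (step 4): P = [3, 5, 7, 8];  Q = [1, 2, 3, 4]
  Insert 1 (step 5): P = [1, 5, 7, 8] / [3];  Q = [1, 2, 3, 4] / [5]
  Insert 6 (step 6): P = [1, 5, 6, 8] / [3, 7];  Q = [1, 2, 3, 4] / [5, 6]
  Insert 4 (step 7): P = [1, 4, 6, 8] / [3, 5] / [7];  Q = [1, 2, 3, 4] / [5, 6] / [7]
  Insert 2 (step 8): P = [1, 2, 6, 8] / [3, 4] / [5] / [7];  Q = [1, 2, 3, 4] / [5, 6] / [7] / [8]
  Insert 9 (step 9): P = [1, 2, 6, 8, 9] / [3, 4] / [5] / [7];  Q = [1, 2, 3, 4, 9] / [5, 6] / [7] / [8]
Final shape: (5, 2, 1, 1).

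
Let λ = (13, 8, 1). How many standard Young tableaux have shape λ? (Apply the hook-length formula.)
# SYT of shape (13, 8, 1) = 1591744

Hook-length formula: f^λ = n! / Π hook(c), product over all cells c of the Young diagram. For λ = (13, 8, 1), n = 22 boxes. Hook lengths by row (left-to-right, top-to-bottom): [15, 13, 12, 11, 10, 9, 8, 7, 5, 4, 3, 2, 1]; [9, 7, 6, 5, 4, 3, 2, 1]; [1]. Product of hooks = 706144158720000. So f^λ = 22! / 706144158720000 = 1124000727777607680000 / 706144158720000 = 1591744.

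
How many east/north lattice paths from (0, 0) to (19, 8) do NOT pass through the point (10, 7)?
Number of paths = 2025595

Total paths from (0, 0) to (19, 8): C(27, 19) = 2220075. Paths through (10, 7): (paths (0, 0) → (10, 7)) × (paths (10, 7) → (19, 8)) = C(17, 10) · C(10, 9) = 19448 · 10 = 194480. Avoidance count = 2220075 − 194480 = 2025595.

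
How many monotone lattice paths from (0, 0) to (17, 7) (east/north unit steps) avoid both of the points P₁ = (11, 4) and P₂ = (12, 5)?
Number of paths = 158826

Inclusion–exclusion. Total paths: C(24, 17) = 346104. Through P₁: C(15, 11)·C(9, 6) = 114660. Through P₂: C(17, 12)·C(7, 5) = 129948. Since P₁ is strictly southwest of P₂, a monotone path through both must visit P₁ then P₂; paths through both = C(15, 11)·C(2, 1)·C(7, 5) = 57330. Avoid both = 346104 − 114660 − 129948 + 57330 = 158826.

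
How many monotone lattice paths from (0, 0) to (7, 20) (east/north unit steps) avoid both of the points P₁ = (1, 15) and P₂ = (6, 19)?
Number of paths = 530470

Inclusion–exclusion. Total paths: C(27, 7) = 888030. Through P₁: C(16, 1)·C(11, 6) = 7392. Through P₂: C(25, 6)·C(2, 1) = 354200. Since P₁ is strictly southwest of P₂, a monotone path through both must visit P₁ then P₂; paths through both = C(16, 1)·C(9, 5)·C(2, 1) = 4032. Avoid both = 888030 − 7392 − 354200 + 4032 = 530470.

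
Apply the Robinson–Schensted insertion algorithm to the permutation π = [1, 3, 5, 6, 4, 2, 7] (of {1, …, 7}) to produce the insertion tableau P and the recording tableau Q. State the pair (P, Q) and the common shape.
P = [1, 2, 4, 6, 7] / [3] / [5];  Q = [1, 2, 3, 4, 7] / [5] / [6];  common shape = (5, 1, 1)

Row-insert the values π_1, π_2, … into P one at a time, bumping the leftmost entry strictly greater than the inserted value down to the next row. The recording tableau Q records, in position (i, j), the step at which that cell was added to P.
  Insert 1 (step 1): P = [1];  Q = [1]
  Insert 3 (step 2): P = [1, 3];  Q = [1, 2]
  Insert 5 (step 3): P = [1, 3, 5];  Q = [1, 2, 3]
  Insert 6 (step 4): P = [1, 3, 5, 6];  Q = [1, 2, 3, 4]
  Insert 4 (step 5): P = [1, 3, 4, 6] / [5];  Q = [1, 2, 3, 4] / [5]
  Insert 2 (step 6): P = [1, 2, 4, 6] / [3] / [5];  Q = [1, 2, 3, 4] / [5] / [6]
  Insert 7 (step 7): P = [1, 2, 4, 6, 7] / [3] / [5];  Q = [1, 2, 3, 4, 7] / [5] / [6]
Final shape: (5, 1, 1).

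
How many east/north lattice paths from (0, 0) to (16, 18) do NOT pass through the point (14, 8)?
Number of paths = 2182856610

Total paths from (0, 0) to (16, 18): C(34, 16) = 2203961430. Paths through (14, 8): (paths (0, 0) → (14, 8)) × (paths (14, 8) → (16, 18)) = C(22, 14) · C(12, 2) = 319770 · 66 = 21104820. Avoidance count = 2203961430 − 21104820 = 2182856610.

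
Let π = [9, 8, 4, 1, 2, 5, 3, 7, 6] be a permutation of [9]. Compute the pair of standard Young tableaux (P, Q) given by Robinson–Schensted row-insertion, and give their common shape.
P = [1, 2, 3, 6] / [4, 5, 7] / [8] / [9];  Q = [1, 5, 6, 8] / [2, 7, 9] / [3] / [4];  common shape = (4, 3, 1, 1)

Row-insert the values π_1, π_2, … into P one at a time, bumping the leftmost entry strictly greater than the inserted value down to the next row. The recording tableau Q records, in position (i, j), the step at which that cell was added to P.
  Insert 9 (step 1): P = [9];  Q = [1]
  Insert 8 (step 2): P = [8] / [9];  Q = [1] / [2]
  Insert 4 (step 3): P = [4] / [8] / [9];  Q = [1] / [2] / [3]
  Insert 1 (step 4): P = [1] / [4] / [8] / [9];  Q = [1] / [2] / [3] / [4]
  Insert 2 (step 5): P = [1, 2] / [4] / [8] / [9];  Q = [1, 5] / [2] / [3] / [4]
  Insert 5 (step 6): P = [1, 2, 5] / [4] / [8] / [9];  Q = [1, 5, 6] / [2] / [3] / [4]
  Insert 3 (step 7): P = [1, 2, 3] / [4, 5] / [8] / [9];  Q = [1, 5, 6] / [2, 7] / [3] / [4]
  Insert 7 (step 8): P = [1, 2, 3, 7] / [4, 5] / [8] / [9];  Q = [1, 5, 6, 8] / [2, 7] / [3] / [4]
  Insert 6 (step 9): P = [1, 2, 3, 6] / [4, 5, 7] / [8] / [9];  Q = [1, 5, 6, 8] / [2, 7, 9] / [3] / [4]
Final shape: (4, 3, 1, 1).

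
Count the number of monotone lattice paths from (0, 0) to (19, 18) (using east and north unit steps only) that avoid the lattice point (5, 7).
Number of paths = 14142371100

Total paths from (0, 0) to (19, 18): C(37, 19) = 17672631900. Paths through (5, 7): (paths (0, 0) → (5, 7)) × (paths (5, 7) → (19, 18)) = C(12, 5) · C(25, 14) = 792 · 4457400 = 3530260800. Avoidance count = 17672631900 − 3530260800 = 14142371100.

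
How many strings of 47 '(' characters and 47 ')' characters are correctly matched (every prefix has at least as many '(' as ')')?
C_47 = 33868773757191046886429490

These balanced parentheses are counted by the Catalan number C_n = (1/(n + 1)) · C(2n, n). For n = 47: C_47 = (1/48) · C(94, 47) = 1625701140345170250548615520/48 = 33868773757191046886429490.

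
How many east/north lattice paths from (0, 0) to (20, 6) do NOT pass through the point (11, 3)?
Number of paths = 150150

Total paths from (0, 0) to (20, 6): C(26, 20) = 230230. Paths through (11, 3): (paths (0, 0) → (11, 3)) × (paths (11, 3) → (20, 6)) = C(14, 11) · C(12, 9) = 364 · 220 = 80080. Avoidance count = 230230 − 80080 = 150150.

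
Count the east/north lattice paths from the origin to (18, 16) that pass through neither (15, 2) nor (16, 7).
Number of paths = 2190430195

Inclusion–exclusion. Total paths: C(34, 18) = 2203961430. Through P₁: C(17, 15)·C(17, 3) = 92480. Through P₂: C(23, 16)·C(11, 2) = 13483635. Since P₁ is strictly southwest of P₂, a monotone path through both must visit P₁ then P₂; paths through both = C(17, 15)·C(6, 1)·C(11, 2) = 44880. Avoid both = 2203961430 − 92480 − 13483635 + 44880 = 2190430195.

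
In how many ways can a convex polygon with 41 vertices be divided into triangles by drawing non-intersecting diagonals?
C_39 = 680425371729975800390

These polygon triangulations are counted by the Catalan number C_n = (1/(n + 1)) · C(2n, n). For n = 39: C_39 = (1/40) · C(78, 39) = 27217014869199032015600/40 = 680425371729975800390.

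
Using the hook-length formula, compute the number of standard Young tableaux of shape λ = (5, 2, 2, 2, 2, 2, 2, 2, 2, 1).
# SYT of shape (5, 2, 2, 2, 2, 2, 2, 2, 2, 1) = 15242370

Hook-length formula: f^λ = n! / Π hook(c), product over all cells c of the Young diagram. For λ = (5, 2, 2, 2, 2, 2, 2, 2, 2, 1), n = 22 boxes. Hook lengths by row (left-to-right, top-to-bottom): [14, 12, 3, 2, 1]; [10, 8]; [9, 7]; [8, 6]; [7, 5]; [6, 4]; [5, 3]; [4, 2]; [3, 1]; [1]. Product of hooks = 73741860864000. So f^λ = 22! / 73741860864000 = 1124000727777607680000 / 73741860864000 = 15242370.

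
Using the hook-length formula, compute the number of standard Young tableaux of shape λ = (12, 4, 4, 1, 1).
# SYT of shape (12, 4, 4, 1, 1) = 83939625

Hook-length formula: f^λ = n! / Π hook(c), product over all cells c of the Young diagram. For λ = (12, 4, 4, 1, 1), n = 22 boxes. Hook lengths by row (left-to-right, top-to-bottom): [16, 13, 12, 11, 8, 7, 6, 5, 4, 3, 2, 1]; [7, 4, 3, 2]; [6, 3, 2, 1]; [2]; [1]. Product of hooks = 13390585528320. So f^λ = 22! / 13390585528320 = 1124000727777607680000 / 13390585528320 = 83939625.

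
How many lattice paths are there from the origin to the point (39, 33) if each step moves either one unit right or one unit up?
Number of paths = 345720487753213109040

A monotone lattice path from (0, 0) to (39, 33) consists of 39 east steps and 33 north steps in some order, so it is determined by which 39 of the 72 steps are east. The count is C(72, 39) = 345720487753213109040.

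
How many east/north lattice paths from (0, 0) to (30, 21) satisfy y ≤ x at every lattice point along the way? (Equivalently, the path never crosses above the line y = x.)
Number of paths = 36921502679600

By the reflection principle (André's argument), the number of monotone paths to (30, 21) with n ≤ m that never go above y = x is C(51, 30) − C(51, 31) = 114456658306760 − 77535155627160 = 36921502679600.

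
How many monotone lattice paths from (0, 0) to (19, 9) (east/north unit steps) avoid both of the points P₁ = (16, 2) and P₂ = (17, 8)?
Number of paths = 3647028

Inclusion–exclusion. Total paths: C(28, 19) = 6906900. Through P₁: C(18, 16)·C(10, 3) = 18360. Through P₂: C(25, 17)·C(3, 2) = 3244725. Since P₁ is strictly southwest of P₂, a monotone path through both must visit P₁ then P₂; paths through both = C(18, 16)·C(7, 1)·C(3, 2) = 3213. Avoid both = 6906900 − 18360 − 3244725 + 3213 = 3647028.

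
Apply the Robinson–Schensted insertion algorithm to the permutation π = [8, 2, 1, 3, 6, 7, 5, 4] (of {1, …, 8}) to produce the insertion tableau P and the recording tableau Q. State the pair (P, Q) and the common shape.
P = [1, 3, 4, 7] / [2, 5] / [6] / [8];  Q = [1, 4, 5, 6] / [2, 7] / [3] / [8];  common shape = (4, 2, 1, 1)

Row-insert the values π_1, π_2, … into P one at a time, bumping the leftmost entry strictly greater than the inserted value down to the next row. The recording tableau Q records, in position (i, j), the step at which that cell was added to P.
  Insert 8 (step 1): P = [8];  Q = [1]
  Insert 2 (step 2): P = [2] / [8];  Q = [1] / [2]
  Insert 1 (step 3): P = [1] / [2] / [8];  Q = [1] / [2] / [3]
  Insert 3 (step 4): P = [1, 3] / [2] / [8];  Q = [1, 4] / [2] / [3]
  Insert 6 (step 5): P = [1, 3, 6] / [2] / [8];  Q = [1, 4, 5] / [2] / [3]
  Insert 7 (step 6): P = [1, 3, 6, 7] / [2] / [8];  Q = [1, 4, 5, 6] / [2] / [3]
  Insert 5 (step 7): P = [1, 3, 5, 7] / [2, 6] / [8];  Q = [1, 4, 5, 6] / [2, 7] / [3]
  Insert 4 (step 8): P = [1, 3, 4, 7] / [2, 5] / [6] / [8];  Q = [1, 4, 5, 6] / [2, 7] / [3] / [8]
Final shape: (4, 2, 1, 1).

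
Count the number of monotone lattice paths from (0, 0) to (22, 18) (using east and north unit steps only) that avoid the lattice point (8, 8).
Number of paths = 88138897080

Total paths from (0, 0) to (22, 18): C(40, 22) = 113380261800. Paths through (8, 8): (paths (0, 0) → (8, 8)) × (paths (8, 8) → (22, 18)) = C(16, 8) · C(24, 14) = 12870 · 1961256 = 25241364720. Avoidance count = 113380261800 − 25241364720 = 88138897080.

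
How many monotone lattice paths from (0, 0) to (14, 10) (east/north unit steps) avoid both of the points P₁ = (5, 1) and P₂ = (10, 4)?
Number of paths = 1529886

Inclusion–exclusion. Total paths: C(24, 14) = 1961256. Through P₁: C(6, 5)·C(18, 9) = 291720. Through P₂: C(14, 10)·C(10, 4) = 210210. Since P₁ is strictly southwest of P₂, a monotone path through both must visit P₁ then P₂; paths through both = C(6, 5)·C(8, 5)·C(10, 4) = 70560. Avoid both = 1961256 − 291720 − 210210 + 70560 = 1529886.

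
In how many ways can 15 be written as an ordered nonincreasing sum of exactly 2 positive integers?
p(15, 2 parts) = 7

Partitions of n into exactly k parts ↔ partitions of n − k into at most k parts (subtract 1 from each part). For n = 15, k = 2, the partitions are: 14+1, 13+2, 12+3, 11+4, 10+5, 9+6, 8+7. Count = 7.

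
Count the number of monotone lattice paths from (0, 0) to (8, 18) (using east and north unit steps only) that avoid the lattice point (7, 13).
Number of paths = 1097155

Total paths from (0, 0) to (8, 18): C(26, 8) = 1562275. Paths through (7, 13): (paths (0, 0) → (7, 13)) × (paths (7, 13) → (8, 18)) = C(20, 7) · C(6, 1) = 77520 · 6 = 465120. Avoidance count = 1562275 − 465120 = 1097155.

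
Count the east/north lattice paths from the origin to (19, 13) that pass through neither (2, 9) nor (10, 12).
Number of paths = 340668715

Inclusion–exclusion. Total paths: C(32, 19) = 347373600. Through P₁: C(11, 2)·C(21, 17) = 329175. Through P₂: C(22, 10)·C(10, 9) = 6466460. Since P₁ is strictly southwest of P₂, a monotone path through both must visit P₁ then P₂; paths through both = C(11, 2)·C(11, 8)·C(10, 9) = 90750. Avoid both = 347373600 − 329175 − 6466460 + 90750 = 340668715.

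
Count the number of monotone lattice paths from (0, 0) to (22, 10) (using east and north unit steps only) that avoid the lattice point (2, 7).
Number of paths = 64448484

Total paths from (0, 0) to (22, 10): C(32, 22) = 64512240. Paths through (2, 7): (paths (0, 0) → (2, 7)) × (paths (2, 7) → (22, 10)) = C(9, 2) · C(23, 20) = 36 · 1771 = 63756. Avoidance count = 64512240 − 63756 = 64448484.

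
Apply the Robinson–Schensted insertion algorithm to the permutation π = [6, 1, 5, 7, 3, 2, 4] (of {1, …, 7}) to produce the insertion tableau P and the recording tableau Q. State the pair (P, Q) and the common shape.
P = [1, 2, 4] / [3, 7] / [5] / [6];  Q = [1, 3, 4] / [2, 7] / [5] / [6];  common shape = (3, 2, 1, 1)

Row-insert the values π_1, π_2, … into P one at a time, bumping the leftmost entry strictly greater than the inserted value down to the next row. The recording tableau Q records, in position (i, j), the step at which that cell was added to P.
  Insert 6 (step 1): P = [6];  Q = [1]
  Insert 1 (step 2): P = [1] / [6];  Q = [1] / [2]
  Insert 5 (step 3): P = [1, 5] / [6];  Q = [1, 3] / [2]
  Insert 7 (step 4): P = [1, 5, 7] / [6];  Q = [1, 3, 4] / [2]
  Insert 3 (step 5): P = [1, 3, 7] / [5] / [6];  Q = [1, 3, 4] / [2] / [5]
  Insert 2 (step 6): P = [1, 2, 7] / [3] / [5] / [6];  Q = [1, 3, 4] / [2] / [5] / [6]
  Insert 4 (step 7): P = [1, 2, 4] / [3, 7] / [5] / [6];  Q = [1, 3, 4] / [2, 7] / [5] / [6]
Final shape: (3, 2, 1, 1).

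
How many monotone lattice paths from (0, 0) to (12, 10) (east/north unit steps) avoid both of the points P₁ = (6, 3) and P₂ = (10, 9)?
Number of paths = 278288

Inclusion–exclusion. Total paths: C(22, 12) = 646646. Through P₁: C(9, 6)·C(13, 6) = 144144. Through P₂: C(19, 10)·C(3, 2) = 277134. Since P₁ is strictly southwest of P₂, a monotone path through both must visit P₁ then P₂; paths through both = C(9, 6)·C(10, 4)·C(3, 2) = 52920. Avoid both = 646646 − 144144 − 277134 + 52920 = 278288.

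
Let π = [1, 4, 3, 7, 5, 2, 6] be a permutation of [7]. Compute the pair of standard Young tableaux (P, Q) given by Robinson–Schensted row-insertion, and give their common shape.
P = [1, 2, 5, 6] / [3, 7] / [4];  Q = [1, 2, 4, 7] / [3, 5] / [6];  common shape = (4, 2, 1)

Row-insert the values π_1, π_2, … into P one at a time, bumping the leftmost entry strictly greater than the inserted value down to the next row. The recording tableau Q records, in position (i, j), the step at which that cell was added to P.
  Insert 1 (step 1): P = [1];  Q = [1]
  Insert 4 (step 2): P = [1, 4];  Q = [1, 2]
  Insert 3 (step 3): P = [1, 3] / [4];  Q = [1, 2] / [3]
  Insert 7 (step 4): P = [1, 3, 7] / [4];  Q = [1, 2, 4] / [3]
  Insert 5 (step 5): P = [1, 3, 5] / [4, 7];  Q = [1, 2, 4] / [3, 5]
  Insert 2 (step 6): P = [1, 2, 5] / [3, 7] / [4];  Q = [1, 2, 4] / [3, 5] / [6]
  Insert 6 (step 7): P = [1, 2, 5, 6] / [3, 7] / [4];  Q = [1, 2, 4, 7] / [3, 5] / [6]
Final shape: (4, 2, 1).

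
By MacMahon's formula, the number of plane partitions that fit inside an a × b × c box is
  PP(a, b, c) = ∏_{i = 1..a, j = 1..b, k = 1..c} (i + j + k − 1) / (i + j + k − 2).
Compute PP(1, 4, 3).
PP(1, 4, 3) = 35

Evaluate the triple product over i = 1..1, j = 1..4, k = 1..3. The factors are (2/1) · (3/2) · (4/3) · (3/2) · (4/3) · (5/4) · (4/3) · (5/4) · … (12 factors total). The numerators and denominators telescope so the product is an integer; carrying out the multiplication exactly gives PP(1, 4, 3) = 35.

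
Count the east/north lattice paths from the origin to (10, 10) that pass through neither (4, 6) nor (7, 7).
Number of paths = 88816

Inclusion–exclusion. Total paths: C(20, 10) = 184756. Through P₁: C(10, 4)·C(10, 6) = 44100. Through P₂: C(14, 7)·C(6, 3) = 68640. Since P₁ is strictly southwest of P₂, a monotone path through both must visit P₁ then P₂; paths through both = C(10, 4)·C(4, 3)·C(6, 3) = 16800. Avoid both = 184756 − 44100 − 68640 + 16800 = 88816.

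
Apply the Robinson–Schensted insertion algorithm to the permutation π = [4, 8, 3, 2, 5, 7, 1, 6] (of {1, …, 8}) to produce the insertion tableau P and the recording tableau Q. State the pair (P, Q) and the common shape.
P = [1, 5, 6] / [2, 7] / [3, 8] / [4];  Q = [1, 2, 6] / [3, 5] / [4, 8] / [7];  common shape = (3, 2, 2, 1)

Row-insert the values π_1, π_2, … into P one at a time, bumping the leftmost entry strictly greater than the inserted value down to the next row. The recording tableau Q records, in position (i, j), the step at which that cell was added to P.
  Insert 4 (step 1): P = [4];  Q = [1]
  Insert 8 (step 2): P = [4, 8];  Q = [1, 2]
  Insert 3 (step 3): P = [3, 8] / [4];  Q = [1, 2] / [3]
  Insert 2 (step 4): P = [2, 8] / [3] / [4];  Q = [1, 2] / [3] / [4]
  Insert 5 (step 5): P = [2, 5] / [3, 8] / [4];  Q = [1, 2] / [3, 5] / [4]
  Insert 7 (step 6): P = [2, 5, 7] / [3, 8] / [4];  Q = [1, 2, 6] / [3, 5] / [4]
  Insert 1 (step 7): P = [1, 5, 7] / [2, 8] / [3] / [4];  Q = [1, 2, 6] / [3, 5] / [4] / [7]
  Insert 6 (step 8): P = [1, 5, 6] / [2, 7] / [3, 8] / [4];  Q = [1, 2, 6] / [3, 5] / [4, 8] / [7]
Final shape: (3, 2, 2, 1).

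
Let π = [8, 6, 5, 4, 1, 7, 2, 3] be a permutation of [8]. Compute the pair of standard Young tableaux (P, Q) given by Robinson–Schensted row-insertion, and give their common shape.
P = [1, 2, 3] / [4, 7] / [5] / [6] / [8];  Q = [1, 6, 8] / [2, 7] / [3] / [4] / [5];  common shape = (3, 2, 1, 1, 1)

Row-insert the values π_1, π_2, … into P one at a time, bumping the leftmost entry strictly greater than the inserted value down to the next row. The recording tableau Q records, in position (i, j), the step at which that cell was added to P.
  Insert 8 (step 1): P = [8];  Q = [1]
  Insert 6 (step 2): P = [6] / [8];  Q = [1] / [2]
  Insert 5 (step 3): P = [5] / [6] / [8];  Q = [1] / [2] / [3]
  Insert 4 (step 4): P = [4] / [5] / [6] / [8];  Q = [1] / [2] / [3] / [4]
  Insert 1 (step 5): P = [1] / [4] / [5] / [6] / [8];  Q = [1] / [2] / [3] / [4] / [5]
  Insert 7 (step 6): P = [1, 7] / [4] / [5] / [6] / [8];  Q = [1, 6] / [2] / [3] / [4] / [5]
  Insert 2 (step 7): P = [1, 2] / [4, 7] / [5] / [6] / [8];  Q = [1, 6] / [2, 7] / [3] / [4] / [5]
  Insert 3 (step 8): P = [1, 2, 3] / [4, 7] / [5] / [6] / [8];  Q = [1, 6, 8] / [2, 7] / [3] / [4] / [5]
Final shape: (3, 2, 1, 1, 1).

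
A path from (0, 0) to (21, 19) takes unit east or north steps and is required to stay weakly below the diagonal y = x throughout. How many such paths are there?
Number of paths = 17902146600

By the reflection principle (André's argument), the number of monotone paths to (21, 19) with n ≤ m that never go above y = x is C(40, 21) − C(40, 22) = 131282408400 − 113380261800 = 17902146600.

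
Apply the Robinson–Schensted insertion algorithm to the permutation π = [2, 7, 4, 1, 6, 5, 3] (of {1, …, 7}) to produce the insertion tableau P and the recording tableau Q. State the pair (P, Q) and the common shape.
P = [1, 3, 5] / [2, 4] / [6] / [7];  Q = [1, 2, 5] / [3, 6] / [4] / [7];  common shape = (3, 2, 1, 1)

Row-insert the values π_1, π_2, … into P one at a time, bumping the leftmost entry strictly greater than the inserted value down to the next row. The recording tableau Q records, in position (i, j), the step at which that cell was added to P.
  Insert 2 (step 1): P = [2];  Q = [1]
  Insert 7 (step 2): P = [2, 7];  Q = [1, 2]
  Insert 4 (step 3): P = [2, 4] / [7];  Q = [1, 2] / [3]
  Insert 1 (step 4): P = [1, 4] / [2] / [7];  Q = [1, 2] / [3] / [4]
  Insert 6 (step 5): P = [1, 4, 6] / [2] / [7];  Q = [1, 2, 5] / [3] / [4]
  Insert 5 (step 6): P = [1, 4, 5] / [2, 6] / [7];  Q = [1, 2, 5] / [3, 6] / [4]
  Insert 3 (step 7): P = [1, 3, 5] / [2, 4] / [6] / [7];  Q = [1, 2, 5] / [3, 6] / [4] / [7]
Final shape: (3, 2, 1, 1).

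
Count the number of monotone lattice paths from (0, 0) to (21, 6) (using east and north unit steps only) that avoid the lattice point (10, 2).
Number of paths = 205920

Total paths from (0, 0) to (21, 6): C(27, 21) = 296010. Paths through (10, 2): (paths (0, 0) → (10, 2)) × (paths (10, 2) → (21, 6)) = C(12, 10) · C(15, 11) = 66 · 1365 = 90090. Avoidance count = 296010 − 90090 = 205920.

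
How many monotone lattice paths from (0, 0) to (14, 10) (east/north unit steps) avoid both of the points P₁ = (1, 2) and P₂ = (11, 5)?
Number of paths = 1154226

Inclusion–exclusion. Total paths: C(24, 14) = 1961256. Through P₁: C(3, 1)·C(21, 13) = 610470. Through P₂: C(16, 11)·C(8, 3) = 244608. Since P₁ is strictly southwest of P₂, a monotone path through both must visit P₁ then P₂; paths through both = C(3, 1)·C(13, 10)·C(8, 3) = 48048. Avoid both = 1961256 − 610470 − 244608 + 48048 = 1154226.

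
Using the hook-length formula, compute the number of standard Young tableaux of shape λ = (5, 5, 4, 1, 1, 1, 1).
# SYT of shape (5, 5, 4, 1, 1, 1, 1) = 3508596

Hook-length formula: f^λ = n! / Π hook(c), product over all cells c of the Young diagram. For λ = (5, 5, 4, 1, 1, 1, 1), n = 18 boxes. Hook lengths by row (left-to-right, top-to-bottom): [11, 6, 5, 4, 2]; [10, 5, 4, 3, 1]; [8, 3, 2, 1]; [4]; [3]; [2]; [1]. Product of hooks = 1824768000. So f^λ = 18! / 1824768000 = 6402373705728000 / 1824768000 = 3508596.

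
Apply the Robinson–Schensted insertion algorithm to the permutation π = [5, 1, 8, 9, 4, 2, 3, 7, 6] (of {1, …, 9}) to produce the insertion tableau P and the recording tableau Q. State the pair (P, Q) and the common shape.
P = [1, 2, 3, 6] / [4, 7, 9] / [5, 8];  Q = [1, 3, 4, 8] / [2, 5, 7] / [6, 9];  common shape = (4, 3, 2)

Row-insert the values π_1, π_2, … into P one at a time, bumping the leftmost entry strictly greater than the inserted value down to the next row. The recording tableau Q records, in position (i, j), the step at which that cell was added to P.
  Insert 5 (step 1): P = [5];  Q = [1]
  Insert 1 (step 2): P = [1] / [5];  Q = [1] / [2]
  Insert 8 (step 3): P = [1, 8] / [5];  Q = [1, 3] / [2]
  Insert 9 (step 4): P = [1, 8, 9] / [5];  Q = [1, 3, 4] / [2]
  Insert 4 (step 5): P = [1, 4, 9] / [5, 8];  Q = [1, 3, 4] / [2, 5]
  Insert 2 (step 6): P = [1, 2, 9] / [4, 8] / [5];  Q = [1, 3, 4] / [2, 5] / [6]
  Insert 3 (step 7): P = [1, 2, 3] / [4, 8, 9] / [5];  Q = [1, 3, 4] / [2, 5, 7] / [6]
  Insert 7 (step 8): P = [1, 2, 3, 7] / [4, 8, 9] / [5];  Q = [1, 3, 4, 8] / [2, 5, 7] / [6]
  Insert 6 (step 9): P = [1, 2, 3, 6] / [4, 7, 9] / [5, 8];  Q = [1, 3, 4, 8] / [2, 5, 7] / [6, 9]
Final shape: (4, 3, 2).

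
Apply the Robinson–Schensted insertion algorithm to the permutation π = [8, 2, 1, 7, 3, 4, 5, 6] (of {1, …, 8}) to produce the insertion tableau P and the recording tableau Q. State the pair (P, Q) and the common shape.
P = [1, 3, 4, 5, 6] / [2, 7] / [8];  Q = [1, 4, 6, 7, 8] / [2, 5] / [3];  common shape = (5, 2, 1)

Row-insert the values π_1, π_2, … into P one at a time, bumping the leftmost entry strictly greater than the inserted value down to the next row. The recording tableau Q records, in position (i, j), the step at which that cell was added to P.
  Insert 8 (step 1): P = [8];  Q = [1]
  Insert 2 (step 2): P = [2] / [8];  Q = [1] / [2]
  Insert 1 (step 3): P = [1] / [2] / [8];  Q = [1] / [2] / [3]
  Insert 7 (step 4): P = [1, 7] / [2] / [8];  Q = [1, 4] / [2] / [3]
  Insert 3 (step 5): P = [1, 3] / [2, 7] / [8];  Q = [1, 4] / [2, 5] / [3]
  Insert 4 (step 6): P = [1, 3, 4] / [2, 7] / [8];  Q = [1, 4, 6] / [2, 5] / [3]
  Insert 5 (step 7): P = [1, 3, 4, 5] / [2, 7] / [8];  Q = [1, 4, 6, 7] / [2, 5] / [3]
  Insert 6 (step 8): P = [1, 3, 4, 5, 6] / [2, 7] / [8];  Q = [1, 4, 6, 7, 8] / [2, 5] / [3]
Final shape: (5, 2, 1).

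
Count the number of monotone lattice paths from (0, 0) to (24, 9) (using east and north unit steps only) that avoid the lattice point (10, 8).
Number of paths = 37910730

Total paths from (0, 0) to (24, 9): C(33, 24) = 38567100. Paths through (10, 8): (paths (0, 0) → (10, 8)) × (paths (10, 8) → (24, 9)) = C(18, 10) · C(15, 14) = 43758 · 15 = 656370. Avoidance count = 38567100 − 656370 = 37910730.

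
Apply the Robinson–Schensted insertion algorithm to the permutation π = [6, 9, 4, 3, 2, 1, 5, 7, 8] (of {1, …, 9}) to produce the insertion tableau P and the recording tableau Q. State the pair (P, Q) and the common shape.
P = [1, 5, 7, 8] / [2, 9] / [3] / [4] / [6];  Q = [1, 2, 8, 9] / [3, 7] / [4] / [5] / [6];  common shape = (4, 2, 1, 1, 1)

Row-insert the values π_1, π_2, … into P one at a time, bumping the leftmost entry strictly greater than the inserted value down to the next row. The recording tableau Q records, in position (i, j), the step at which that cell was added to P.
  Insert 6 (step 1): P = [6];  Q = [1]
  Insert 9 (step 2): P = [6, 9];  Q = [1, 2]
  Insert 4 (step 3): P = [4, 9] / [6];  Q = [1, 2] / [3]
  Insert 3 (step 4): P = [3, 9] / [4] / [6];  Q = [1, 2] / [3] / [4]
  Insert 2 (step 5): P = [2, 9] / [3] / [4] / [6];  Q = [1, 2] / [3] / [4] / [5]
  Insert 1 (step 6): P = [1, 9] / [2] / [3] / [4] / [6];  Q = [1, 2] / [3] / [4] / [5] / [6]
  Insert 5 (step 7): P = [1, 5] / [2, 9] / [3] / [4] / [6];  Q = [1, 2] / [3, 7] / [4] / [5] / [6]
  Insert 7 (step 8): P = [1, 5, 7] / [2, 9] / [3] / [4] / [6];  Q = [1, 2, 8] / [3, 7] / [4] / [5] / [6]
  Insert 8 (step 9): P = [1, 5, 7, 8] / [2, 9] / [3] / [4] / [6];  Q = [1, 2, 8, 9] / [3, 7] / [4] / [5] / [6]
Final shape: (4, 2, 1, 1, 1).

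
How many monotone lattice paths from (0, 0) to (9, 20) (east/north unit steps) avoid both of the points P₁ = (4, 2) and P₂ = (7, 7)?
Number of paths = 9238110

Inclusion–exclusion. Total paths: C(29, 9) = 10015005. Through P₁: C(6, 4)·C(23, 5) = 504735. Through P₂: C(14, 7)·C(15, 2) = 360360. Since P₁ is strictly southwest of P₂, a monotone path through both must visit P₁ then P₂; paths through both = C(6, 4)·C(8, 3)·C(15, 2) = 88200. Avoid both = 10015005 − 504735 − 360360 + 88200 = 9238110.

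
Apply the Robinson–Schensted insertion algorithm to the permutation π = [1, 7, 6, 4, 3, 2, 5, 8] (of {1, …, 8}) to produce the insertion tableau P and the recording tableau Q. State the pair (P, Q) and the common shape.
P = [1, 2, 5, 8] / [3] / [4] / [6] / [7];  Q = [1, 2, 7, 8] / [3] / [4] / [5] / [6];  common shape = (4, 1, 1, 1, 1)

Row-insert the values π_1, π_2, … into P one at a time, bumping the leftmost entry strictly greater than the inserted value down to the next row. The recording tableau Q records, in position (i, j), the step at which that cell was added to P.
  Insert 1 (step 1): P = [1];  Q = [1]
  Insert 7 (step 2): P = [1, 7];  Q = [1, 2]
  Insert 6 (step 3): P = [1, 6] / [7];  Q = [1, 2] / [3]
  Insert 4 (step 4): P = [1, 4] / [6] / [7];  Q = [1, 2] / [3] / [4]
  Insert 3 (step 5): P = [1, 3] / [4] / [6] / [7];  Q = [1, 2] / [3] / [4] / [5]
  Insert 2 (step 6): P = [1, 2] / [3] / [4] / [6] / [7];  Q = [1, 2] / [3] / [4] / [5] / [6]
  Insert 5 (step 7): P = [1, 2, 5] / [3] / [4] / [6] / [7];  Q = [1, 2, 7] / [3] / [4] / [5] / [6]
  Insert 8 (step 8): P = [1, 2, 5, 8] / [3] / [4] / [6] / [7];  Q = [1, 2, 7, 8] / [3] / [4] / [5] / [6]
Final shape: (4, 1, 1, 1, 1).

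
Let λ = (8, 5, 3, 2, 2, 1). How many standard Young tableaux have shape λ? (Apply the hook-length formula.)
# SYT of shape (8, 5, 3, 2, 2, 1) = 854658000

Hook-length formula: f^λ = n! / Π hook(c), product over all cells c of the Young diagram. For λ = (8, 5, 3, 2, 2, 1), n = 21 boxes. Hook lengths by row (left-to-right, top-to-bottom): [13, 11, 8, 6, 5, 3, 2, 1]; [9, 7, 4, 2, 1]; [6, 4, 1]; [4, 2]; [3, 1]; [1]. Product of hooks = 59779399680. So f^λ = 21! / 59779399680 = 51090942171709440000 / 59779399680 = 854658000.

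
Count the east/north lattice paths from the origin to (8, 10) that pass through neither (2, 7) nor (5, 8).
Number of paths = 29304

Inclusion–exclusion. Total paths: C(18, 8) = 43758. Through P₁: C(9, 2)·C(9, 6) = 3024. Through P₂: C(13, 5)·C(5, 3) = 12870. Since P₁ is strictly southwest of P₂, a monotone path through both must visit P₁ then P₂; paths through both = C(9, 2)·C(4, 3)·C(5, 3) = 1440. Avoid both = 43758 − 3024 − 12870 + 1440 = 29304.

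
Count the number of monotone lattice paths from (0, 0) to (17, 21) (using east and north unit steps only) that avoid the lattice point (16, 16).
Number of paths = 25174661040

Total paths from (0, 0) to (17, 21): C(38, 17) = 28781143380. Paths through (16, 16): (paths (0, 0) → (16, 16)) × (paths (16, 16) → (17, 21)) = C(32, 16) · C(6, 1) = 601080390 · 6 = 3606482340. Avoidance count = 28781143380 − 3606482340 = 25174661040.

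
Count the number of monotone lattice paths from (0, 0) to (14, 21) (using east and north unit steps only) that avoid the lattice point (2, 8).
Number of paths = 2085945900

Total paths from (0, 0) to (14, 21): C(35, 14) = 2319959400. Paths through (2, 8): (paths (0, 0) → (2, 8)) × (paths (2, 8) → (14, 21)) = C(10, 2) · C(25, 12) = 45 · 5200300 = 234013500. Avoidance count = 2319959400 − 234013500 = 2085945900.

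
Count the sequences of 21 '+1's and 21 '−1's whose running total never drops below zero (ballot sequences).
C_21 = 24466267020

These ballot sequences are counted by the Catalan number C_n = (1/(n + 1)) · C(2n, n). For n = 21: C_21 = (1/22) · C(42, 21) = 538257874440/22 = 24466267020.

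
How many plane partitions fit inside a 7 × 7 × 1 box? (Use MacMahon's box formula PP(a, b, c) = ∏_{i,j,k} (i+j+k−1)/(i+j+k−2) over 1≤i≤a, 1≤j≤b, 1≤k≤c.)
PP(7, 7, 1) = 3432

Evaluate the triple product over i = 1..7, j = 1..7, k = 1..1. The factors are (2/1) · (3/2) · (4/3) · (5/4) · (6/5) · (7/6) · (8/7) · (3/2) · … (49 factors total). The numerators and denominators telescope so the product is an integer; carrying out the multiplication exactly gives PP(7, 7, 1) = 3432.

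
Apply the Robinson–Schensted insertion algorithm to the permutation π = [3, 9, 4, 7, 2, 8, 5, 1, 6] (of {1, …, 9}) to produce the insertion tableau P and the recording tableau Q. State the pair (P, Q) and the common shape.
P = [1, 4, 5, 6] / [2, 7, 8] / [3] / [9];  Q = [1, 2, 4, 6] / [3, 7, 9] / [5] / [8];  common shape = (4, 3, 1, 1)

Row-insert the values π_1, π_2, … into P one at a time, bumping the leftmost entry strictly greater than the inserted value down to the next row. The recording tableau Q records, in position (i, j), the step at which that cell was added to P.
  Insert 3 (step 1): P = [3];  Q = [1]
  Insert 9 (step 2): P = [3, 9];  Q = [1, 2]
  Insert 4 (step 3): P = [3, 4] / [9];  Q = [1, 2] / [3]
  Insert 7 (step 4): P = [3, 4, 7] / [9];  Q = [1, 2, 4] / [3]
  Insert 2 (step 5): P = [2, 4, 7] / [3] / [9];  Q = [1, 2, 4] / [3] / [5]
  Insert 8 (step 6): P = [2, 4, 7, 8] / [3] / [9];  Q = [1, 2, 4, 6] / [3] / [5]
  Insert 5 (step 7): P = [2, 4, 5, 8] / [3, 7] / [9];  Q = [1, 2, 4, 6] / [3, 7] / [5]
  Insert 1 (step 8): P = [1, 4, 5, 8] / [2, 7] / [3] / [9];  Q = [1, 2, 4, 6] / [3, 7] / [5] / [8]
  Insert 6 (step 9): P = [1, 4, 5, 6] / [2, 7, 8] / [3] / [9];  Q = [1, 2, 4, 6] / [3, 7, 9] / [5] / [8]
Final shape: (4, 3, 1, 1).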